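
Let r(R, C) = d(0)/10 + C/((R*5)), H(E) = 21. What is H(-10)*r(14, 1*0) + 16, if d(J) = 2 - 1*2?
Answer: 16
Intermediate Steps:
d(J) = 0 (d(J) = 2 - 2 = 0)
r(R, C) = C/(5*R) (r(R, C) = 0/10 + C/((R*5)) = 0*(⅒) + C/((5*R)) = 0 + C*(1/(5*R)) = 0 + C/(5*R) = C/(5*R))
H(-10)*r(14, 1*0) + 16 = 21*((⅕)*(1*0)/14) + 16 = 21*((⅕)*0*(1/14)) + 16 = 21*0 + 16 = 0 + 16 = 16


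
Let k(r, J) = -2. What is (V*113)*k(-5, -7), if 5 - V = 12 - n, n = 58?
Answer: -11526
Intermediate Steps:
V = 51 (V = 5 - (12 - 1*58) = 5 - (12 - 58) = 5 - 1*(-46) = 5 + 46 = 51)
(V*113)*k(-5, -7) = (51*113)*(-2) = 5763*(-2) = -11526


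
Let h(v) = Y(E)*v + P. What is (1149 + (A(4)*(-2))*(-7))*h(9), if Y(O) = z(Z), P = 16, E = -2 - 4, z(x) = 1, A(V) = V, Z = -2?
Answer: 30125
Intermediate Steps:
E = -6
Y(O) = 1
h(v) = 16 + v (h(v) = 1*v + 16 = v + 16 = 16 + v)
(1149 + (A(4)*(-2))*(-7))*h(9) = (1149 + (4*(-2))*(-7))*(16 + 9) = (1149 - 8*(-7))*25 = (1149 + 56)*25 = 1205*25 = 30125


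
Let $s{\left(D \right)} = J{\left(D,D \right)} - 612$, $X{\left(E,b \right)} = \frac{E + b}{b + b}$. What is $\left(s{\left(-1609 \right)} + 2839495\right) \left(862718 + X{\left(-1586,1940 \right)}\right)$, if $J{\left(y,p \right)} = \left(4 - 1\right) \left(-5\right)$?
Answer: $\frac{1187834249383549}{485} \approx 2.4491 \cdot 10^{12}$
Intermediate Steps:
$X{\left(E,b \right)} = \frac{E + b}{2 b}$
$J{\left(y,p \right)} = -15$ ($J{\left(y,p \right)} = 3 \left(-5\right) = -15$)
$s{\left(D \right)} = -627$ ($s{\left(D \right)} = -15 - 612 = -627$)
$\left(s{\left(-1609 \right)} + 2839495\right) \left(862718 + X{\left(-1586,1940 \right)}\right) = \left(-627 + 2839495\right) \left(862718 + \frac{-1586 + 1940}{2 \cdot 1940}\right) = 2838868 \left(862718 + \frac{1}{2} \cdot \frac{1}{1940} \cdot 354\right) = 2838868 \left(862718 + \frac{177}{1940}\right) = 2838868 \cdot \frac{1673673097}{1940} = \frac{1187834249383549}{485}$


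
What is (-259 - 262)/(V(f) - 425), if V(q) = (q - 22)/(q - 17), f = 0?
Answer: 8857/7203 ≈ 1.2296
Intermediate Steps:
V(q) = (-22 + q)/(-17 + q)
(-259 - 262)/(V(f) - 425) = (-259 - 262)/((-22 + 0)/(-17 + 0) - 425) = -521/(-22/(-17) - 425) = -521/(-1/17*(-22) - 425) = -521/(22/17 - 425) = -521/(-7203/17) = -521*(-17/7203) = 8857/7203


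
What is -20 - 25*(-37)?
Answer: 905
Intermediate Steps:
-20 - 25*(-37) = -20 + 925 = 905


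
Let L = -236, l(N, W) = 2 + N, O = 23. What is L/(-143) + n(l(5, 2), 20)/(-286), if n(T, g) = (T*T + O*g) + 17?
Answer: -27/143 ≈ -0.18881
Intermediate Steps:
n(T, g) = 17 + T**2 + 23*g (n(T, g) = (T*T + 23*g) + 17 = (T**2 + 23*g) + 17 = 17 + T**2 + 23*g)
L/(-143) + n(l(5, 2), 20)/(-286) = -236/(-143) + (17 + (2 + 5)**2 + 23*20)/(-286) = -236*(-1/143) + (17 + 7**2 + 460)*(-1/286) = 236/143 + (17 + 49 + 460)*(-1/286) = 236/143 + 526*(-1/286) = 236/143 - 263/143 = -27/143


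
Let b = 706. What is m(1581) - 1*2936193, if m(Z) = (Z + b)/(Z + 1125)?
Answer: -7945335971/2706 ≈ -2.9362e+6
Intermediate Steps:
m(Z) = (706 + Z)/(1125 + Z) (m(Z) = (Z + 706)/(Z + 1125) = (706 + Z)/(1125 + Z))
m(1581) - 1*2936193 = (706 + 1581)/(1125 + 1581) - 1*2936193 = 2287/2706 - 2936193 = -7945335971/2706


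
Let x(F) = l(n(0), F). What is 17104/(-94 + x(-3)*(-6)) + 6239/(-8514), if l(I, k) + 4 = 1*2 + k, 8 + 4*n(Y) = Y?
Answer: -4563211/17028 ≈ -267.98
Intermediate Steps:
n(Y) = -2 + Y/4
l(I, k) = -2 + k (l(I, k) = -4 + (1*2 + k) = -4 + (2 + k) = -2 + k)
x(F) = -2 + F
17104/(-94 + x(-3)*(-6)) + 6239/(-8514) = 17104/(-94 + (-2 - 3)*(-6)) + 6239/(-8514) = 17104/(-94 - 5*(-6)) + 6239*(-1/8514) = 17104/(-94 + 30) - 6239/8514 = 17104/(-64) - 6239/8514 = 17104*(-1/64) - 6239/8514 = -1069/4 - 6239/8514 = -4563211/17028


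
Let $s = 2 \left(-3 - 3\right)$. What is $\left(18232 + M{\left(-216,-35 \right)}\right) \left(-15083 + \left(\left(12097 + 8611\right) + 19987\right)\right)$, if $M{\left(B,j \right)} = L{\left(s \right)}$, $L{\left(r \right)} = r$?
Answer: $466650640$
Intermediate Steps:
$s = -12$ ($s = 2 \left(-6\right) = -12$)
$M{\left(B,j \right)} = -12$
$\left(18232 + M{\left(-216,-35 \right)}\right) \left(-15083 + \left(\left(12097 + 8611\right) + 19987\right)\right) = \left(18232 - 12\right) \left(-15083 + \left(\left(12097 + 8611\right) + 19987\right)\right) = 18220 \left(-15083 + \left(20708 + 19987\right)\right) = 18220 \left(-15083 + 40695\right) = 18220 \cdot 25612 = 466650640$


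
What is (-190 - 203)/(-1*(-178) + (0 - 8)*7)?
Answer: -393/122 ≈ -3.2213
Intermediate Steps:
(-190 - 203)/(-1*(-178) + (0 - 8)*7) = -393/(178 - 8*7) = -393/(178 - 56) = -393/122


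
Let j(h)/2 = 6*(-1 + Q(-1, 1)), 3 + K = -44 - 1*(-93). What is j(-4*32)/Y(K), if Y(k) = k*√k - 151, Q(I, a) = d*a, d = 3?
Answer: 1208/24845 + 368*√46/24845 ≈ 0.14908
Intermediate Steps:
Q(I, a) = 3*a
K = 46 (K = -3 + (-44 - 1*(-93)) = -3 + (-44 + 93) = -3 + 49 = 46)
j(h) = 24 (j(h) = 2*(6*(-1 + 3*1)) = 2*(6*(-1 + 3)) = 2*(6*2) = 2*12 = 24)
Y(k) = -151 + k^(3/2) (Y(k) = k^(3/2) - 151 = -151 + k^(3/2))
j(-4*32)/Y(K) = 24/(-151 + 46^(3/2)) = 24/(-151 + 46*√46)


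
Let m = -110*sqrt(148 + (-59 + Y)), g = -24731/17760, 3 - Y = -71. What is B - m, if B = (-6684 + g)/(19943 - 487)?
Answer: -118732571/345538560 + 110*sqrt(163) ≈ 1404.0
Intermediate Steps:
Y = 74 (Y = 3 - 1*(-71) = 3 + 71 = 74)
g = -24731/17760 (g = -24731*1/17760 = -24731/17760 ≈ -1.3925)
m = -110*sqrt(163) (m = -110*sqrt(148 + (-59 + 74)) = -110*sqrt(148 + 15) = -110*sqrt(163) ≈ -1404.4)
B = -118732571/345538560 (B = (-6684 - 24731/17760)/(19943 - 487) = -118732571/17760/19456 = -118732571/17760*1/19456 = -118732571/345538560 ≈ -0.34362)
B - m = -118732571/345538560 - (-110)*sqrt(163) = -118732571/345538560 + 110*sqrt(163)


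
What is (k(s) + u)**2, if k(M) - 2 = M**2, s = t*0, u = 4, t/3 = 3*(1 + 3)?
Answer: 36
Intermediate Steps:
t = 36 (t = 3*(3*(1 + 3)) = 3*(3*4) = 3*12 = 36)
s = 0 (s = 36*0 = 0)
k(M) = 2 + M**2
(k(s) + u)**2 = ((2 + 0**2) + 4)**2 = ((2 + 0) + 4)**2 = (2 + 4)**2 = 6**2 = 36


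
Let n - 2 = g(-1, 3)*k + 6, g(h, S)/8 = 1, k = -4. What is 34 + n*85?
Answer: -2006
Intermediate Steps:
g(h, S) = 8 (g(h, S) = 8*1 = 8)
n = -24 (n = 2 + (8*(-4) + 6) = 2 + (-32 + 6) = 2 - 26 = -24)
34 + n*85 = 34 - 24*85 = 34 - 2040 = -2006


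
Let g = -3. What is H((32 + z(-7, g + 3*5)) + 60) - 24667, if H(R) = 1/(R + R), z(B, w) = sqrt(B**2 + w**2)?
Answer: -204020711/8271 - sqrt(193)/16542 ≈ -24667.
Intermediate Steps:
H(R) = 1/(2*R)
H((32 + z(-7, g + 3*5)) + 60) - 24667 = 1/(2*((32 + sqrt((-7)**2 + (-3 + 3*5)**2)) + 60)) - 24667 = 1/(2*((32 + sqrt(49 + (-3 + 15)**2)) + 60)) - 24667 = 1/(2*((32 + sqrt(49 + 12**2)) + 60)) - 24667 = 1/(2*((32 + sqrt(49 + 144)) + 60)) - 24667 = 1/(2*((32 + sqrt(193)) + 60)) - 24667 = 1/(2*(92 + sqrt(193))) - 24667 = -24667 + 1/(2*(92 + sqrt(193)))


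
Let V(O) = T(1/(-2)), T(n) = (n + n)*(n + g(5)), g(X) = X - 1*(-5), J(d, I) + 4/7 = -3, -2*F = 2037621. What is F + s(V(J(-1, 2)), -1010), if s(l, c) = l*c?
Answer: -2018431/2 ≈ -1.0092e+6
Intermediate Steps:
F = -2037621/2 (F = -½*2037621 = -2037621/2 ≈ -1.0188e+6)
J(d, I) = -25/7 (J(d, I) = -4/7 - 3 = -25/7)
g(X) = 5 + X (g(X) = X + 5 = 5 + X)
T(n) = 2*n*(10 + n) (T(n) = (n + n)*(n + (5 + 5)) = (2*n)*(n + 10) = (2*n)*(10 + n) = 2*n*(10 + n))
V(O) = -19/2 (V(O) = 2*(10 + 1/(-2))/(-2) = 2*(-½)*(10 - ½) = 2*(-½)*(19/2) = -19/2)
s(l, c) = c*l
F + s(V(J(-1, 2)), -1010) = -2037621/2 - 1010*(-19/2) = -2037621/2 + 9595 = -2018431/2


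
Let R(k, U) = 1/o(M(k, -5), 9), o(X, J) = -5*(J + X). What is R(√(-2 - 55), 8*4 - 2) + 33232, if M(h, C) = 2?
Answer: 1827759/55 ≈ 33232.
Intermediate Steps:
o(X, J) = -5*J - 5*X
R(k, U) = -1/55 (R(k, U) = 1/(-5*9 - 5*2) = 1/(-45 - 10) = 1/(-55) = -1/55)
R(√(-2 - 55), 8*4 - 2) + 33232 = -1/55 + 33232 = 1827759/55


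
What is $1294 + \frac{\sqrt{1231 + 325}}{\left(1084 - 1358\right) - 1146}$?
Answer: $1294 - \frac{\sqrt{389}}{710} \approx 1294.0$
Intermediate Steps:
$1294 + \frac{\sqrt{1231 + 325}}{\left(1084 - 1358\right) - 1146} = 1294 + \frac{\sqrt{1556}}{-274 - 1146} = 1294 + \frac{2 \sqrt{389}}{-1420} = 1294 + 2 \sqrt{389} \left(- \frac{1}{1420}\right) = 1294 - \frac{\sqrt{389}}{710}$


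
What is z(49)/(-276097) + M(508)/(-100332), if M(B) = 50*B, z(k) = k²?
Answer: -1813440233/6925341051 ≈ -0.26186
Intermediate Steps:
z(49)/(-276097) + M(508)/(-100332) = 49²/(-276097) + (50*508)/(-100332) = 2401*(-1/276097) + 25400*(-1/100332) = -2401/276097 - 6350/25083 = -1813440233/6925341051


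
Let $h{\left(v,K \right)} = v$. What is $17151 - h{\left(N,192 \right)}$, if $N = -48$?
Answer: $17199$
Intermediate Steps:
$17151 - h{\left(N,192 \right)} = 17151 - -48 = 17151 + 48 = 17199$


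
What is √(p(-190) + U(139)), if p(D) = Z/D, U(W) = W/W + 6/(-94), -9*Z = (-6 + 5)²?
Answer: √672312910/26790 ≈ 0.96786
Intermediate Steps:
Z = -⅑ (Z = -(-6 + 5)²/9 = -⅑*(-1)² = -⅑*1 = -⅑ ≈ -0.11111)
U(W) = 44/47 (U(W) = 1 + 6*(-1/94) = 1 - 3/47 = 44/47)
p(D) = -1/(9*D)
√(p(-190) + U(139)) = √(-⅑/(-190) + 44/47) = √(-⅑*(-1/190) + 44/47) = √(1/1710 + 44/47) = √(75287/80370) = √672312910/26790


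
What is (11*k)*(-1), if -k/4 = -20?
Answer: -880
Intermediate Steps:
k = 80 (k = -4*(-20) = 80)
(11*k)*(-1) = (11*80)*(-1) = 880*(-1) = -880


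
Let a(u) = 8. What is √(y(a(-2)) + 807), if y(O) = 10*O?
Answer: √887 ≈ 29.783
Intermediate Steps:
√(y(a(-2)) + 807) = √(10*8 + 807) = √(80 + 807) = √887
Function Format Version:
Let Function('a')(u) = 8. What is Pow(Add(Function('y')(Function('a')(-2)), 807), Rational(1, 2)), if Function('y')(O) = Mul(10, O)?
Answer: Pow(887, Rational(1, 2)) ≈ 29.783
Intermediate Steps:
Pow(Add(Function('y')(Function('a')(-2)), 807), Rational(1, 2)) = Pow(Add(Mul(10, 8), 807), Rational(1, 2)) = Pow(Add(80, 807), Rational(1, 2)) = Pow(887, Rational(1, 2))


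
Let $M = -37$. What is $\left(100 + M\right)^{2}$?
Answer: $3969$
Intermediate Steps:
$\left(100 + M\right)^{2} = \left(100 - 37\right)^{2} = 63^{2} = 3969$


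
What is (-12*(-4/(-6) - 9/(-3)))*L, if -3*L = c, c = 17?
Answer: 748/3 ≈ 249.33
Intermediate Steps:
L = -17/3 (L = -1/3*17 = -17/3 ≈ -5.6667)
(-12*(-4/(-6) - 9/(-3)))*L = -12*(-4/(-6) - 9/(-3))*(-17/3) = -12*(-4*(-1/6) - 9*(-1/3))*(-17/3) = -12*(2/3 + 3)*(-17/3) = -12*11/3*(-17/3) = -44*(-17/3) = 748/3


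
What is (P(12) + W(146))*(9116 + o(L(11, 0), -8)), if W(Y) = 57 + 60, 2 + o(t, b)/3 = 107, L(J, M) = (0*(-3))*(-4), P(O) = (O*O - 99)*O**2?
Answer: 62216307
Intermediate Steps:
P(O) = O**2*(-99 + O**2) (P(O) = (O**2 - 99)*O**2 = (-99 + O**2)*O**2 = O**2*(-99 + O**2))
L(J, M) = 0 (L(J, M) = 0*(-4) = 0)
o(t, b) = 315 (o(t, b) = -6 + 3*107 = -6 + 321 = 315)
W(Y) = 117
(P(12) + W(146))*(9116 + o(L(11, 0), -8)) = (12**2*(-99 + 12**2) + 117)*(9116 + 315) = (144*(-99 + 144) + 117)*9431 = (144*45 + 117)*9431 = (6480 + 117)*9431 = 6597*9431 = 62216307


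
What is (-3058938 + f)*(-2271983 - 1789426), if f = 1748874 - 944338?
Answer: 9156048572418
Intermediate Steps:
f = 804536
(-3058938 + f)*(-2271983 - 1789426) = (-3058938 + 804536)*(-2271983 - 1789426) = -2254402*(-4061409) = 9156048572418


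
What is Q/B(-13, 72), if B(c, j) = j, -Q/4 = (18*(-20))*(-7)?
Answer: -140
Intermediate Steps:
Q = -10080 (Q = -4*18*(-20)*(-7) = -(-1440)*(-7) = -4*2520 = -10080)
Q/B(-13, 72) = -10080/72 = -10080*1/72 = -140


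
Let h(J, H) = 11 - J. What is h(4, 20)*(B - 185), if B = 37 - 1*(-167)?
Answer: 133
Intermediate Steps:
B = 204 (B = 37 + 167 = 204)
h(4, 20)*(B - 185) = (11 - 1*4)*(204 - 185) = (11 - 4)*19 = 7*19 = 133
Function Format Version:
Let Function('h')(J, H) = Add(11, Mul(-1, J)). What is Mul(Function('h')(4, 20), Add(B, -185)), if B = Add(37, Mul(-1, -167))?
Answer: 133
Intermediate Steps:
B = 204 (B = Add(37, 167) = 204)
Mul(Function('h')(4, 20), Add(B, -185)) = Mul(Add(11, Mul(-1, 4)), Add(204, -185)) = Mul(Add(11, -4), 19) = Mul(7, 19) = 133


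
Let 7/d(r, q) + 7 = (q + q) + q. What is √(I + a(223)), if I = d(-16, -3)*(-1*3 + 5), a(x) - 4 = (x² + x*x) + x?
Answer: √1594946/4 ≈ 315.73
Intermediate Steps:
a(x) = 4 + x + 2*x² (a(x) = 4 + ((x² + x*x) + x) = 4 + ((x² + x²) + x) = 4 + (2*x² + x) = 4 + (x + 2*x²) = 4 + x + 2*x²)
d(r, q) = 7/(-7 + 3*q) (d(r, q) = 7/(-7 + ((q + q) + q)) = 7/(-7 + (2*q + q)) = 7/(-7 + 3*q))
I = -7/8 (I = (7/(-7 + 3*(-3)))*(-1*3 + 5) = (7/(-7 - 9))*(-3 + 5) = (7/(-16))*2 = (7*(-1/16))*2 = -7/16*2 = -7/8 ≈ -0.87500)
√(I + a(223)) = √(-7/8 + (4 + 223 + 2*223²)) = √(-7/8 + (4 + 223 + 2*49729)) = √(-7/8 + (4 + 223 + 99458)) = √(-7/8 + 99685) = √(797473/8) = √1594946/4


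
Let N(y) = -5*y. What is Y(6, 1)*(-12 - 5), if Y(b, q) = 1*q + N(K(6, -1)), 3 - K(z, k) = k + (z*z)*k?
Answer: 3383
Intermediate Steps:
K(z, k) = 3 - k - k*z² (K(z, k) = 3 - (k + (z*z)*k) = 3 - (k + z²*k) = 3 - (k + k*z²) = 3 + (-k - k*z²) = 3 - k - k*z²)
Y(b, q) = -200 + q (Y(b, q) = 1*q - 5*(3 - 1*(-1) - 1*(-1)*6²) = q - 5*(3 + 1 - 1*(-1)*36) = q - 5*(3 + 1 + 36) = q - 5*40 = q - 200 = -200 + q)
Y(6, 1)*(-12 - 5) = (-200 + 1)*(-12 - 5) = -199*(-17) = 3383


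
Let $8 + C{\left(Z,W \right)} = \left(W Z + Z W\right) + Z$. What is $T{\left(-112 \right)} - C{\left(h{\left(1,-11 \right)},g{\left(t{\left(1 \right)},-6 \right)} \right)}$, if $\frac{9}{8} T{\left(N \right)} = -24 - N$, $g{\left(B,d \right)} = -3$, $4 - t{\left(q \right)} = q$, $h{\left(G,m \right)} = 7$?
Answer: $\frac{1091}{9} \approx 121.22$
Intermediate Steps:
$t{\left(q \right)} = 4 - q$
$C{\left(Z,W \right)} = -8 + Z + 2 W Z$ ($C{\left(Z,W \right)} = -8 + \left(\left(W Z + Z W\right) + Z\right) = -8 + \left(\left(W Z + W Z\right) + Z\right) = -8 + \left(2 W Z + Z\right) = -8 + \left(Z + 2 W Z\right) = -8 + Z + 2 W Z$)
$T{\left(N \right)} = - \frac{64}{3} - \frac{8 N}{9}$ ($T{\left(N \right)} = \frac{8 \left(-24 - N\right)}{9} = - \frac{64}{3} - \frac{8 N}{9}$)
$T{\left(-112 \right)} - C{\left(h{\left(1,-11 \right)},g{\left(t{\left(1 \right)},-6 \right)} \right)} = \left(- \frac{64}{3} - - \frac{896}{9}\right) - \left(-8 + 7 + 2 \left(-3\right) 7\right) = \left(- \frac{64}{3} + \frac{896}{9}\right) - \left(-8 + 7 - 42\right) = \frac{704}{9} - -43 = \frac{704}{9} + 43 = \frac{1091}{9}$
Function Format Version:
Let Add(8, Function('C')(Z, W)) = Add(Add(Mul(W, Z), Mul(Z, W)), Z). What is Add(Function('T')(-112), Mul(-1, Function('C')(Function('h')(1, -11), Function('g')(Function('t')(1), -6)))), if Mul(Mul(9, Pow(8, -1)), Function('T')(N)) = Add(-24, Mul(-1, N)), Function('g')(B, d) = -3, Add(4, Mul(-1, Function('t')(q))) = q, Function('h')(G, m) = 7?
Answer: Rational(1091, 9) ≈ 121.22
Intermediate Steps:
Function('t')(q) = Add(4, Mul(-1, q))
Function('C')(Z, W) = Add(-8, Z, Mul(2, W, Z)) (Function('C')(Z, W) = Add(-8, Add(Add(Mul(W, Z), Mul(Z, W)), Z)) = Add(-8, Add(Add(Mul(W, Z), Mul(W, Z)), Z)) = Add(-8, Add(Mul(2, W, Z), Z)) = Add(-8, Add(Z, Mul(2, W, Z))) = Add(-8, Z, Mul(2, W, Z)))
Function('T')(N) = Add(Rational(-64, 3), Mul(Rational(-8, 9), N)) (Function('T')(N) = Mul(Rational(8, 9), Add(-24, Mul(-1, N))) = Add(Rational(-64, 3), Mul(Rational(-8, 9), N)))
Add(Function('T')(-112), Mul(-1, Function('C')(Function('h')(1, -11), Function('g')(Function('t')(1), -6)))) = Add(Add(Rational(-64, 3), Mul(Rational(-8, 9), -112)), Mul(-1, Add(-8, 7, Mul(2, -3, 7)))) = Add(Add(Rational(-64, 3), Rational(896, 9)), Mul(-1, Add(-8, 7, -42))) = Add(Rational(704, 9), Mul(-1, -43)) = Add(Rational(704, 9), 43) = Rational(1091, 9)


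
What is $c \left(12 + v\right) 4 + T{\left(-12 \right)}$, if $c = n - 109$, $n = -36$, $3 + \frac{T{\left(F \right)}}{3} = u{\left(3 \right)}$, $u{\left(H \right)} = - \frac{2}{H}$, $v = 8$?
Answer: $-11611$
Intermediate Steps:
$T{\left(F \right)} = -11$ ($T{\left(F \right)} = -9 + 3 \left(- \frac{2}{3}\right) = -9 - 2 = -11$)
$c = -145$ ($c = -36 - 109 = -145$)
$c \left(12 + v\right) 4 + T{\left(-12 \right)} = - 145 \left(12 + 8\right) 4 - 11 = - 145 \cdot 20 \cdot 4 - 11 = \left(-145\right) 80 - 11 = -11600 - 11 = -11611$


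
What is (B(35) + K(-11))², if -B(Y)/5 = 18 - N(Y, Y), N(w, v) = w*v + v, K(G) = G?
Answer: 38427601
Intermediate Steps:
N(w, v) = v + v*w (N(w, v) = v*w + v = v + v*w)
B(Y) = -90 + 5*Y*(1 + Y) (B(Y) = -5*(18 - Y*(1 + Y)) = -90 + 5*Y*(1 + Y))
(B(35) + K(-11))² = ((-90 + 5*35*(1 + 35)) - 11)² = ((-90 + 5*35*36) - 11)² = ((-90 + 6300) - 11)² = (6210 - 11)² = 6199² = 38427601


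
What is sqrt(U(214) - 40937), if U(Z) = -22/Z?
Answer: I*sqrt(468688890)/107 ≈ 202.33*I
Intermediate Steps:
sqrt(U(214) - 40937) = sqrt(-22/214 - 40937) = sqrt(-22*1/214 - 40937) = sqrt(-11/107 - 40937) = sqrt(-4380270/107) = I*sqrt(468688890)/107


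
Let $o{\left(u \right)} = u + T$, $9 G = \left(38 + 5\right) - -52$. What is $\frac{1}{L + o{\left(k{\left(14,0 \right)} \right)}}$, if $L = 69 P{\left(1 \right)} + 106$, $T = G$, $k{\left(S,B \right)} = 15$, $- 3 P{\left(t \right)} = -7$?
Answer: $\frac{9}{2633} \approx 0.0034182$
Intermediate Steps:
$P{\left(t \right)} = \frac{7}{3}$ ($P{\left(t \right)} = \left(- \frac{1}{3}\right) \left(-7\right) = \frac{7}{3}$)
$G = \frac{95}{9}$ ($G = \frac{\left(38 + 5\right) - -52}{9} = \frac{43 + 52}{9} = \frac{1}{9} \cdot 95 = \frac{95}{9} \approx 10.556$)
$T = \frac{95}{9} \approx 10.556$
$L = 267$ ($L = 69 \cdot \frac{7}{3} + 106 = 161 + 106 = 267$)
$o{\left(u \right)} = \frac{95}{9} + u$ ($o{\left(u \right)} = u + \frac{95}{9} = \frac{95}{9} + u$)
$\frac{1}{L + o{\left(k{\left(14,0 \right)} \right)}} = \frac{1}{267 + \left(\frac{95}{9} + 15\right)} = \frac{1}{267 + \frac{230}{9}} = \frac{1}{\frac{2633}{9}} = \frac{9}{2633}$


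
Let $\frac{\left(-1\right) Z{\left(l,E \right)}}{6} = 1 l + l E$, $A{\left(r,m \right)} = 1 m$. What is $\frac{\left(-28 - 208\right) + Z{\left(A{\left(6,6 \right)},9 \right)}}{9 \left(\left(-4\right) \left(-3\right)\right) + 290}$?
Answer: $- \frac{298}{199} \approx -1.4975$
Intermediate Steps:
$A{\left(r,m \right)} = m$
$Z{\left(l,E \right)} = - 6 l - 6 E l$ ($Z{\left(l,E \right)} = - 6 \left(1 l + l E\right) = - 6 \left(l + E l\right) = - 6 l - 6 E l$)
$\frac{\left(-28 - 208\right) + Z{\left(A{\left(6,6 \right)},9 \right)}}{9 \left(\left(-4\right) \left(-3\right)\right) + 290} = \frac{\left(-28 - 208\right) - 36 \left(1 + 9\right)}{9 \left(\left(-4\right) \left(-3\right)\right) + 290} = \frac{\left(-28 - 208\right) - 36 \cdot 10}{9 \cdot 12 + 290} = \frac{-236 - 360}{108 + 290} = - \frac{596}{398} = \left(-596\right) \frac{1}{398} = - \frac{298}{199}$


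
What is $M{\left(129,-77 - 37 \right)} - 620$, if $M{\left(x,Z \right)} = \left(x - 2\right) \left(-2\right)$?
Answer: $-874$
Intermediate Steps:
$M{\left(x,Z \right)} = 4 - 2 x$ ($M{\left(x,Z \right)} = \left(-2 + x\right) \left(-2\right) = 4 - 2 x$)
$M{\left(129,-77 - 37 \right)} - 620 = \left(4 - 258\right) - 620 = -254 - 620 = -874$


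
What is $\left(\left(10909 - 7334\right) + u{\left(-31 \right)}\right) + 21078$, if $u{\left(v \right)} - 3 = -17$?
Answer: $24639$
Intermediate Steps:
$u{\left(v \right)} = -14$ ($u{\left(v \right)} = 3 - 17 = -14$)
$\left(\left(10909 - 7334\right) + u{\left(-31 \right)}\right) + 21078 = \left(\left(10909 - 7334\right) - 14\right) + 21078 = \left(3575 - 14\right) + 21078 = 3561 + 21078 = 24639$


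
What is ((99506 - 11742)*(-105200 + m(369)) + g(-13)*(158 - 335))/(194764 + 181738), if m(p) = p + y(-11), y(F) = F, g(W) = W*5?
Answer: -9201341783/376502 ≈ -24439.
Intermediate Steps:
g(W) = 5*W
m(p) = -11 + p (m(p) = p - 11 = -11 + p)
((99506 - 11742)*(-105200 + m(369)) + g(-13)*(158 - 335))/(194764 + 181738) = ((99506 - 11742)*(-105200 + (-11 + 369)) + (5*(-13))*(158 - 335))/(194764 + 181738) = (87764*(-105200 + 358) - 65*(-177))/376502 = (87764*(-104842) + 11505)*(1/376502) = (-9201353288 + 11505)*(1/376502) = -9201341783*1/376502 = -9201341783/376502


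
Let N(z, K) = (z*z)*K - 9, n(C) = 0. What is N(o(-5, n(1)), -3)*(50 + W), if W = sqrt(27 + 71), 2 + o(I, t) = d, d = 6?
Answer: -2850 - 399*sqrt(2) ≈ -3414.3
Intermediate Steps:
o(I, t) = 4 (o(I, t) = -2 + 6 = 4)
N(z, K) = -9 + K*z**2 (N(z, K) = z**2*K - 9 = K*z**2 - 9 = -9 + K*z**2)
W = 7*sqrt(2) (W = sqrt(98) = 7*sqrt(2) ≈ 9.8995)
N(o(-5, n(1)), -3)*(50 + W) = (-9 - 3*4**2)*(50 + 7*sqrt(2)) = (-9 - 3*16)*(50 + 7*sqrt(2)) = (-9 - 48)*(50 + 7*sqrt(2)) = -57*(50 + 7*sqrt(2)) = -2850 - 399*sqrt(2)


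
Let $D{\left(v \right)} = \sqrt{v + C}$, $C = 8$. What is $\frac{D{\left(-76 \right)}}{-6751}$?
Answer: $- \frac{2 i \sqrt{17}}{6751} \approx - 0.0012215 i$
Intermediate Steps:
$D{\left(v \right)} = \sqrt{8 + v}$ ($D{\left(v \right)} = \sqrt{v + 8} = \sqrt{8 + v}$)
$\frac{D{\left(-76 \right)}}{-6751} = \frac{\sqrt{8 - 76}}{-6751} = \sqrt{-68} \left(- \frac{1}{6751}\right) = 2 i \sqrt{17} \left(- \frac{1}{6751}\right) = - \frac{2 i \sqrt{17}}{6751}$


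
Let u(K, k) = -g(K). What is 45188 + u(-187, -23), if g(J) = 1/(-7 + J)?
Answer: 8766473/194 ≈ 45188.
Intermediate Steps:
u(K, k) = -1/(-7 + K)
45188 + u(-187, -23) = 45188 - 1/(-7 - 187) = 45188 - 1/(-194) = 45188 - 1*(-1/194) = 45188 + 1/194 = 8766473/194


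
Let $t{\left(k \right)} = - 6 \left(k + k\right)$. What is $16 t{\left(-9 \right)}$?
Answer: $1728$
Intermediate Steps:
$t{\left(k \right)} = - 12 k$ ($t{\left(k \right)} = - 6 \cdot 2 k = - 12 k$)
$16 t{\left(-9 \right)} = 16 \left(\left(-12\right) \left(-9\right)\right) = 16 \cdot 108 = 1728$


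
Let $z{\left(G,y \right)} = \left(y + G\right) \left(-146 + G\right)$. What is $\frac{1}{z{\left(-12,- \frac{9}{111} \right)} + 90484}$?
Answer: $\frac{37}{3418534} \approx 1.0823 \cdot 10^{-5}$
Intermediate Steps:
$z{\left(G,y \right)} = \left(-146 + G\right) \left(G + y\right)$ ($z{\left(G,y \right)} = \left(G + y\right) \left(-146 + G\right) = \left(-146 + G\right) \left(G + y\right)$)
$\frac{1}{z{\left(-12,- \frac{9}{111} \right)} + 90484} = \frac{1}{\left(\left(-12\right)^{2} - -1752 - 146 \left(- \frac{9}{111}\right) - 12 \left(- \frac{9}{111}\right)\right) + 90484} = \frac{1}{\left(144 + 1752 - 146 \left(\left(-9\right) \frac{1}{111}\right) - 12 \left(\left(-9\right) \frac{1}{111}\right)\right) + 90484} = \frac{1}{\left(144 + 1752 - - \frac{438}{37} - - \frac{36}{37}\right) + 90484} = \frac{1}{\left(144 + 1752 + \frac{438}{37} + \frac{36}{37}\right) + 90484} = \frac{1}{\frac{70626}{37} + 90484} = \frac{1}{\frac{3418534}{37}} = \frac{37}{3418534}$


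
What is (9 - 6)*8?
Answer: 24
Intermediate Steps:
(9 - 6)*8 = 3*8 = 24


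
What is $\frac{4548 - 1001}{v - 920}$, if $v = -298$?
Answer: $- \frac{3547}{1218} \approx -2.9122$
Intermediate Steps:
$\frac{4548 - 1001}{v - 920} = \frac{4548 - 1001}{-298 - 920} = \frac{3547}{-1218} = 3547 \left(- \frac{1}{1218}\right) = - \frac{3547}{1218}$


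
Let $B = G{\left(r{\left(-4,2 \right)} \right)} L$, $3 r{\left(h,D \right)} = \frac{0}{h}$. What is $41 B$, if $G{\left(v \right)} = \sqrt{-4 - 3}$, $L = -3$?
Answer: $- 123 i \sqrt{7} \approx - 325.43 i$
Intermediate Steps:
$r{\left(h,D \right)} = 0$ ($r{\left(h,D \right)} = \frac{0 \frac{1}{h}}{3} = \frac{1}{3} \cdot 0 = 0$)
$G{\left(v \right)} = i \sqrt{7}$ ($G{\left(v \right)} = \sqrt{-7} = i \sqrt{7}$)
$B = - 3 i \sqrt{7}$ ($B = i \sqrt{7} \left(-3\right) = - 3 i \sqrt{7} \approx - 7.9373 i$)
$41 B = 41 \left(- 3 i \sqrt{7}\right) = - 123 i \sqrt{7}$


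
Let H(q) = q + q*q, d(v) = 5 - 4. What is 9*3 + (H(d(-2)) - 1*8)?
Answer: 21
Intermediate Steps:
d(v) = 1
H(q) = q + q**2
9*3 + (H(d(-2)) - 1*8) = 9*3 + (1*(1 + 1) - 1*8) = 27 + (1*2 - 8) = 27 + (2 - 8) = 27 - 6 = 21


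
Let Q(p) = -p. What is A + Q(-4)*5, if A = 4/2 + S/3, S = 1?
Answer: 67/3 ≈ 22.333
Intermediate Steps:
A = 7/3 (A = 4/2 + 1/3 = 4*(1/2) + 1*(1/3) = 2 + 1/3 = 7/3 ≈ 2.3333)
A + Q(-4)*5 = 7/3 - 1*(-4)*5 = 7/3 + 4*5 = 7/3 + 20 = 67/3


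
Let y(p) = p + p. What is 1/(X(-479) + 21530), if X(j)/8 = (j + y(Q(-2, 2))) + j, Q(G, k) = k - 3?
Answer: 1/13850 ≈ 7.2202e-5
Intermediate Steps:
Q(G, k) = -3 + k
y(p) = 2*p
X(j) = -16 + 16*j (X(j) = 8*((j + 2*(-3 + 2)) + j) = 8*((j + 2*(-1)) + j) = 8*((j - 2) + j) = 8*((-2 + j) + j) = 8*(-2 + 2*j) = -16 + 16*j)
1/(X(-479) + 21530) = 1/((-16 + 16*(-479)) + 21530) = 1/((-16 - 7664) + 21530) = 1/(-7680 + 21530) = 1/13850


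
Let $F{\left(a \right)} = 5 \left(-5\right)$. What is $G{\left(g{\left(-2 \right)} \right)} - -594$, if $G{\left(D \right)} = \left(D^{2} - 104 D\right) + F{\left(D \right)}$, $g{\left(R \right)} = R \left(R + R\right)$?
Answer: $-199$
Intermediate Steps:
$F{\left(a \right)} = -25$
$g{\left(R \right)} = 2 R^{2}$ ($g{\left(R \right)} = R 2 R = 2 R^{2}$)
$G{\left(D \right)} = -25 + D^{2} - 104 D$ ($G{\left(D \right)} = \left(D^{2} - 104 D\right) - 25 = -25 + D^{2} - 104 D$)
$G{\left(g{\left(-2 \right)} \right)} - -594 = \left(-25 + \left(2 \left(-2\right)^{2}\right)^{2} - 104 \cdot 2 \left(-2\right)^{2}\right) - -594 = \left(-25 + \left(2 \cdot 4\right)^{2} - 104 \cdot 2 \cdot 4\right) + 594 = \left(-25 + 8^{2} - 832\right) + 594 = \left(-25 + 64 - 832\right) + 594 = -793 + 594 = -199$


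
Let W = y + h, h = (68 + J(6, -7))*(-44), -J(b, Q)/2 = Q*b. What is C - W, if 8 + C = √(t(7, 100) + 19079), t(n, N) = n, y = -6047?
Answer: 12727 + √19086 ≈ 12865.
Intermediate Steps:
J(b, Q) = -2*Q*b
h = -6688 (h = (68 - 2*(-7)*6)*(-44) = (68 + 84)*(-44) = 152*(-44) = -6688)
W = -12735 (W = -6047 - 6688 = -12735)
C = -8 + √19086 (C = -8 + √(7 + 19079) = -8 + √19086 ≈ 130.15)
C - W = (-8 + √19086) - 1*(-12735) = (-8 + √19086) + 12735 = 12727 + √19086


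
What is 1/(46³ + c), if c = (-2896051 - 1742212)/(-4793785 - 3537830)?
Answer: 490095/47704159759 ≈ 1.0274e-5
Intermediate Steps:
c = 272839/490095 (c = -4638263/(-8331615) = -4638263*(-1/8331615) = 272839/490095 ≈ 0.55671)
1/(46³ + c) = 1/(46³ + 272839/490095) = 1/(97336 + 272839/490095) = 1/(47704159759/490095) = 490095/47704159759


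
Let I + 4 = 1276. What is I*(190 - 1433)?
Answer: -1581096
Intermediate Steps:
I = 1272 (I = -4 + 1276 = 1272)
I*(190 - 1433) = 1272*(190 - 1433) = 1272*(-1243) = -1581096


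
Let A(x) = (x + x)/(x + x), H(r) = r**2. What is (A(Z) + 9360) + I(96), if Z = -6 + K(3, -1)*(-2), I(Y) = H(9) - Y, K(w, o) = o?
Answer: 9346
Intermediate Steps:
I(Y) = 81 - Y (I(Y) = 9**2 - Y = 81 - Y)
Z = -4 (Z = -6 - 1*(-2) = -6 + 2 = -4)
A(x) = 1 (A(x) = (2*x)/((2*x)) = (2*x)*(1/(2*x)) = 1)
(A(Z) + 9360) + I(96) = (1 + 9360) + (81 - 1*96) = 9361 + (81 - 96) = 9361 - 15 = 9346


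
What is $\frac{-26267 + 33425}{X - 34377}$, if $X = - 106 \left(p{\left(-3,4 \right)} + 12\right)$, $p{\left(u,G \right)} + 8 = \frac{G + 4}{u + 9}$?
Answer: $- \frac{21474}{104827} \approx -0.20485$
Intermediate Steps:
$p{\left(u,G \right)} = -8 + \frac{4 + G}{9 + u}$ ($p{\left(u,G \right)} = -8 + \frac{G + 4}{u + 9} = -8 + \frac{4 + G}{9 + u}$)
$X = - \frac{1696}{3}$ ($X = - 106 \left(\frac{-68 + 4 - -24}{9 - 3} + 12\right) = - 106 \left(\frac{-68 + 4 + 24}{6} + 12\right) = - 106 \left(\frac{1}{6} \left(-40\right) + 12\right) = - 106 \left(- \frac{20}{3} + 12\right) = \left(-106\right) \frac{16}{3} = - \frac{1696}{3} \approx -565.33$)
$\frac{-26267 + 33425}{X - 34377} = \frac{-26267 + 33425}{- \frac{1696}{3} - 34377} = \frac{7158}{- \frac{104827}{3}} = 7158 \left(- \frac{3}{104827}\right) = - \frac{21474}{104827}$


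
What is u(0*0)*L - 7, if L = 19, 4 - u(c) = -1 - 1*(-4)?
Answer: 12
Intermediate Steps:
u(c) = 1 (u(c) = 4 - (-1 - 1*(-4)) = 4 - (-1 + 4) = 4 - 1*3 = 4 - 3 = 1)
u(0*0)*L - 7 = 1*19 - 7 = 19 - 7 = 12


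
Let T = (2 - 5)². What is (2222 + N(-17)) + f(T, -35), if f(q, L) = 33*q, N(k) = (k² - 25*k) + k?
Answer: 3216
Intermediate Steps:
T = 9 (T = (-3)² = 9)
N(k) = k² - 24*k
(2222 + N(-17)) + f(T, -35) = (2222 - 17*(-24 - 17)) + 33*9 = (2222 - 17*(-41)) + 297 = (2222 + 697) + 297 = 2919 + 297 = 3216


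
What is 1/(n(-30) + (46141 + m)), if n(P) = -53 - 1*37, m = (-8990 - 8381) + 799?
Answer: 1/29479 ≈ 3.3922e-5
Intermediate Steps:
m = -16572 (m = -17371 + 799 = -16572)
n(P) = -90 (n(P) = -53 - 37 = -90)
1/(n(-30) + (46141 + m)) = 1/(-90 + (46141 - 16572)) = 1/(-90 + 29569) = 1/29479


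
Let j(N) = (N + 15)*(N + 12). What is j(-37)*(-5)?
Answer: -2750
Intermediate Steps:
j(N) = (12 + N)*(15 + N) (j(N) = (15 + N)*(12 + N) = (12 + N)*(15 + N))
j(-37)*(-5) = (180 + (-37)² + 27*(-37))*(-5) = (180 + 1369 - 999)*(-5) = 550*(-5) = -2750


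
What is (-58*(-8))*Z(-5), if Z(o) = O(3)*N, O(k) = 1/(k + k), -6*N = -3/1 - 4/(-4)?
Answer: 232/9 ≈ 25.778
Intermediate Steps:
N = ⅓ (N = -(-3/1 - 4/(-4))/6 = -(-3*1 - 4*(-¼))/6 = -(-3 + 1)/6 = -⅙*(-2) = ⅓ ≈ 0.33333)
O(k) = 1/(2*k)
Z(o) = 1/18 (Z(o) = ((½)/3)*(⅓) = ((½)*(⅓))*(⅓) = (⅙)*(⅓) = 1/18)
(-58*(-8))*Z(-5) = -58*(-8)*(1/18) = 464*(1/18) = 232/9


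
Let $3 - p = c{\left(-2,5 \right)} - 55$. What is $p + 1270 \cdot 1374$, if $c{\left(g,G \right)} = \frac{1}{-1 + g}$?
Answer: $\frac{5235115}{3} \approx 1.745 \cdot 10^{6}$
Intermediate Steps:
$p = \frac{175}{3}$ ($p = 3 - \left(\frac{1}{-1 - 2} - 55\right) = 3 - \left(\frac{1}{-3} - 55\right) = 3 - \left(- \frac{1}{3} - 55\right) = 3 - - \frac{166}{3} = 3 + \frac{166}{3} = \frac{175}{3} \approx 58.333$)
$p + 1270 \cdot 1374 = \frac{175}{3} + 1270 \cdot 1374 = \frac{175}{3} + 1744980 = \frac{5235115}{3}$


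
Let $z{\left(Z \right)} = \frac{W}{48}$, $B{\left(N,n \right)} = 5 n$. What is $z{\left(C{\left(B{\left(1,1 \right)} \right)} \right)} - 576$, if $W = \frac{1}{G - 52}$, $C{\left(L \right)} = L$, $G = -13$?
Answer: $- \frac{1797121}{3120} \approx -576.0$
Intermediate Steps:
$W = - \frac{1}{65}$ ($W = \frac{1}{-13 - 52} = \frac{1}{-65} = - \frac{1}{65} \approx -0.015385$)
$z{\left(Z \right)} = - \frac{1}{3120}$ ($z{\left(Z \right)} = - \frac{1}{65 \cdot 48} = \left(- \frac{1}{65}\right) \frac{1}{48} = - \frac{1}{3120}$)
$z{\left(C{\left(B{\left(1,1 \right)} \right)} \right)} - 576 = - \frac{1}{3120} - 576 = - \frac{1797121}{3120}$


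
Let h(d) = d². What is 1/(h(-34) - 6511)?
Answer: -1/5355 ≈ -0.00018674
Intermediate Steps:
1/(h(-34) - 6511) = 1/((-34)² - 6511) = 1/(1156 - 6511) = 1/(-5355) = -1/5355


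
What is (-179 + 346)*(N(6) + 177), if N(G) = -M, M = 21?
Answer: 26052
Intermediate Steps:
N(G) = -21 (N(G) = -1*21 = -21)
(-179 + 346)*(N(6) + 177) = (-179 + 346)*(-21 + 177) = 167*156 = 26052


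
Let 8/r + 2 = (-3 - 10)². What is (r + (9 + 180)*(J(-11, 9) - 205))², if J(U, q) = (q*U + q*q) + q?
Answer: 45622919016676/27889 ≈ 1.6359e+9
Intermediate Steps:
J(U, q) = q + q² + U*q (J(U, q) = (U*q + q²) + q = (q² + U*q) + q = q + q² + U*q)
r = 8/167 (r = 8/(-2 + (-3 - 10)²) = 8/(-2 + (-13)²) = 8/(-2 + 169) = 8/167 ≈ 0.047904)
(r + (9 + 180)*(J(-11, 9) - 205))² = (8/167 + (9 + 180)*(9*(1 - 11 + 9) - 205))² = (8/167 + 189*(9*(-1) - 205))² = (8/167 + 189*(-9 - 205))² = (8/167 + 189*(-214))² = (8/167 - 40446)² = (-6754474/167)² = 45622919016676/27889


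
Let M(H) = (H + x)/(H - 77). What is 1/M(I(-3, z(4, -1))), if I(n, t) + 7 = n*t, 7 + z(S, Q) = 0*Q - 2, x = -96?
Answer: ¾ ≈ 0.75000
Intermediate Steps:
z(S, Q) = -9 (z(S, Q) = -7 + (0*Q - 2) = -7 + (0 - 2) = -7 - 2 = -9)
I(n, t) = -7 + n*t
M(H) = (-96 + H)/(-77 + H) (M(H) = (H - 96)/(H - 77) = (-96 + H)/(-77 + H))
1/M(I(-3, z(4, -1))) = 1/((-96 + (-7 - 3*(-9)))/(-77 + (-7 - 3*(-9)))) = 1/((-96 + (-7 + 27))/(-77 + (-7 + 27))) = 1/((-96 + 20)/(-77 + 20)) = 1/(-76/(-57)) = 1/(-1/57*(-76)) = 1/(4/3) = ¾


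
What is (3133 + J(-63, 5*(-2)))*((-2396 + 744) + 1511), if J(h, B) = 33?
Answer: -446406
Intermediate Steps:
(3133 + J(-63, 5*(-2)))*((-2396 + 744) + 1511) = (3133 + 33)*((-2396 + 744) + 1511) = 3166*(-1652 + 1511) = 3166*(-141) = -446406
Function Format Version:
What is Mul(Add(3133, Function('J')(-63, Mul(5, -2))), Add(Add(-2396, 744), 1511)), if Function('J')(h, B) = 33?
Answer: -446406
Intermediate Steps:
Mul(Add(3133, Function('J')(-63, Mul(5, -2))), Add(Add(-2396, 744), 1511)) = Mul(Add(3133, 33), Add(Add(-2396, 744), 1511)) = Mul(3166, Add(-1652, 1511)) = Mul(3166, -141) = -446406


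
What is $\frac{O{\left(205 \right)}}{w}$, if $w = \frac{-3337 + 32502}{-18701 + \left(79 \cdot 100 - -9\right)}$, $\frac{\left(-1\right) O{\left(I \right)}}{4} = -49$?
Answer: $- \frac{111328}{1535} \approx -72.526$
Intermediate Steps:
$O{\left(I \right)} = 196$ ($O{\left(I \right)} = \left(-4\right) \left(-49\right) = 196$)
$w = - \frac{1535}{568}$ ($w = \frac{29165}{-18701 + \left(7900 + 9\right)} = \frac{29165}{-18701 + 7909} = \frac{29165}{-10792} = 29165 \left(- \frac{1}{10792}\right) = - \frac{1535}{568} \approx -2.7025$)
$\frac{O{\left(205 \right)}}{w} = \frac{196}{- \frac{1535}{568}} = 196 \left(- \frac{568}{1535}\right) = - \frac{111328}{1535}$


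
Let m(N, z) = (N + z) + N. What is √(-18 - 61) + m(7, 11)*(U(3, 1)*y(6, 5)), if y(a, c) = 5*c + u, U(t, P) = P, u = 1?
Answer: 650 + I*√79 ≈ 650.0 + 8.8882*I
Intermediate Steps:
y(a, c) = 1 + 5*c (y(a, c) = 5*c + 1 = 1 + 5*c)
m(N, z) = z + 2*N
√(-18 - 61) + m(7, 11)*(U(3, 1)*y(6, 5)) = √(-18 - 61) + (11 + 2*7)*(1*(1 + 5*5)) = √(-79) + (11 + 14)*(1*(1 + 25)) = I*√79 + 25*(1*26) = I*√79 + 25*26 = I*√79 + 650 = 650 + I*√79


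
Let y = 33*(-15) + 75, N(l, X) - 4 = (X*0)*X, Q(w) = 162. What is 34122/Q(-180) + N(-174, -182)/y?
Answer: 199036/945 ≈ 210.62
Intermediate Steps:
N(l, X) = 4 (N(l, X) = 4 + (X*0)*X = 4 + 0*X = 4 + 0 = 4)
y = -420 (y = -495 + 75 = -420)
34122/Q(-180) + N(-174, -182)/y = 34122/162 + 4/(-420) = 34122*(1/162) + 4*(-1/420) = 5687/27 - 1/105 = 199036/945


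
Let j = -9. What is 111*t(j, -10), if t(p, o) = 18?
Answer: 1998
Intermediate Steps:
111*t(j, -10) = 111*18 = 1998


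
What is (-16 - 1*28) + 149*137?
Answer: 20369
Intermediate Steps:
(-16 - 1*28) + 149*137 = (-16 - 28) + 20413 = -44 + 20413 = 20369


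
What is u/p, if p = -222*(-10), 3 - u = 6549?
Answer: -1091/370 ≈ -2.9486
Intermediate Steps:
u = -6546 (u = 3 - 1*6549 = 3 - 6549 = -6546)
p = 2220
u/p = -6546/2220 = -6546*1/2220 = -1091/370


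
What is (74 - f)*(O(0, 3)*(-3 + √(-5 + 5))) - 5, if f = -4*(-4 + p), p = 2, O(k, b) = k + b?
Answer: -599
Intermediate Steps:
O(k, b) = b + k
f = 8 (f = -4*(-4 + 2) = -4*(-2) = 8)
(74 - f)*(O(0, 3)*(-3 + √(-5 + 5))) - 5 = (74 - 1*8)*((3 + 0)*(-3 + √(-5 + 5))) - 5 = (74 - 8)*(3*(-3 + √0)) - 5 = 66*(3*(-3 + 0)) - 5 = 66*(3*(-3)) - 5 = 66*(-9) - 5 = -594 - 5 = -599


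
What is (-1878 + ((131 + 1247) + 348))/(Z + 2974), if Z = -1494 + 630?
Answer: -76/1055 ≈ -0.072038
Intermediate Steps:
Z = -864
(-1878 + ((131 + 1247) + 348))/(Z + 2974) = (-1878 + ((131 + 1247) + 348))/(-864 + 2974) = (-1878 + (1378 + 348))/2110 = (-1878 + 1726)*(1/2110) = -152*1/2110 = -76/1055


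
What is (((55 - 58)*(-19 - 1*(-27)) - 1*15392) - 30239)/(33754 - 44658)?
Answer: 45655/10904 ≈ 4.1870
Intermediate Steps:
(((55 - 58)*(-19 - 1*(-27)) - 1*15392) - 30239)/(33754 - 44658) = ((-3*(-19 + 27) - 15392) - 30239)/(-10904) = ((-3*8 - 15392) - 30239)*(-1/10904) = ((-24 - 15392) - 30239)*(-1/10904) = (-15416 - 30239)*(-1/10904) = -45655*(-1/10904) = 45655/10904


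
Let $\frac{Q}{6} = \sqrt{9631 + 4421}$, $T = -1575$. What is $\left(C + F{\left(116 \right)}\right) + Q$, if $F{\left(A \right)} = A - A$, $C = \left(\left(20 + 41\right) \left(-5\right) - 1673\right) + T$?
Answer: $-3553 + 12 \sqrt{3513} \approx -2841.8$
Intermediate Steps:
$C = -3553$ ($C = \left(\left(20 + 41\right) \left(-5\right) - 1673\right) - 1575 = \left(61 \left(-5\right) - 1673\right) - 1575 = \left(-305 - 1673\right) - 1575 = -1978 - 1575 = -3553$)
$F{\left(A \right)} = 0$
$Q = 12 \sqrt{3513}$ ($Q = 6 \sqrt{9631 + 4421} = 6 \sqrt{14052} = 6 \cdot 2 \sqrt{3513} = 12 \sqrt{3513} \approx 711.25$)
$\left(C + F{\left(116 \right)}\right) + Q = \left(-3553 + 0\right) + 12 \sqrt{3513} = -3553 + 12 \sqrt{3513}$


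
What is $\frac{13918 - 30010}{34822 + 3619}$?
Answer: $- \frac{16092}{38441} \approx -0.41862$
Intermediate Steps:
$\frac{13918 - 30010}{34822 + 3619} = \frac{13918 - 30010}{38441} = \left(13918 - 30010\right) \frac{1}{38441} = \left(-16092\right) \frac{1}{38441} = - \frac{16092}{38441}$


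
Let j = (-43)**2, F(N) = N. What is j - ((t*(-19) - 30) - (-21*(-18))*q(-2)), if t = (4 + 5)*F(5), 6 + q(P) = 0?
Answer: 466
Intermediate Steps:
q(P) = -6 (q(P) = -6 + 0 = -6)
t = 45 (t = (4 + 5)*5 = 9*5 = 45)
j = 1849
j - ((t*(-19) - 30) - (-21*(-18))*q(-2)) = 1849 - ((45*(-19) - 30) - (-21*(-18))*(-6)) = 1849 - ((-855 - 30) - 378*(-6)) = 1849 - (-885 - 1*(-2268)) = 1849 - (-885 + 2268) = 1849 - 1*1383 = 1849 - 1383 = 466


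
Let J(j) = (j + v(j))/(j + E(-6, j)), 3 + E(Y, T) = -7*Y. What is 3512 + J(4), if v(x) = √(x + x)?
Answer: 151020/43 + 2*√2/43 ≈ 3512.2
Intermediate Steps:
E(Y, T) = -3 - 7*Y
v(x) = √2*√x (v(x) = √(2*x) = √2*√x)
J(j) = (j + √2*√j)/(39 + j) (J(j) = (j + √2*√j)/(j + (-3 - 7*(-6))) = (j + √2*√j)/(j + (-3 + 42)) = (j + √2*√j)/(j + 39) = (j + √2*√j)/(39 + j))
3512 + J(4) = 3512 + (4 + √2*√4)/(39 + 4) = 3512 + (4 + √2*2)/43 = 3512 + (4 + 2*√2)/43 = 3512 + (4/43 + 2*√2/43) = 151020/43 + 2*√2/43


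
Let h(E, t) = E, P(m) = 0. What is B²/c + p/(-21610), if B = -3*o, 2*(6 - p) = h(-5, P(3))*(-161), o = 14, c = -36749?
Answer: -47098123/1588291780 ≈ -0.029653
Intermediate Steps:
p = -793/2 (p = 6 - (-5)*(-161)/2 = 6 - ½*805 = 6 - 805/2 = -793/2 ≈ -396.50)
B = -42 (B = -3*14 = -42)
B²/c + p/(-21610) = (-42)²/(-36749) - 793/2/(-21610) = 1764*(-1/36749) - 793/2*(-1/21610) = -1764/36749 + 793/43220 = -47098123/1588291780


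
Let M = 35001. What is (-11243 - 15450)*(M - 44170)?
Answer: 244748117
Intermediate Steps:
(-11243 - 15450)*(M - 44170) = (-11243 - 15450)*(35001 - 44170) = -26693*(-9169) = 244748117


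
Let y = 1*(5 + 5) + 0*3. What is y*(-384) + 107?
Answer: -3733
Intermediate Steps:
y = 10 (y = 1*10 + 0 = 10 + 0 = 10)
y*(-384) + 107 = 10*(-384) + 107 = -3840 + 107 = -3733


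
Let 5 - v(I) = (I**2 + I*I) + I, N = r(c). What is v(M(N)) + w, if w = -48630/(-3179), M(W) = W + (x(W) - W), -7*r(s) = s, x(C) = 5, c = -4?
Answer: -110320/3179 ≈ -34.703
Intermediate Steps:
r(s) = -s/7
N = 4/7 (N = -1/7*(-4) = 4/7 ≈ 0.57143)
M(W) = 5 (M(W) = W + (5 - W) = 5)
v(I) = 5 - I - 2*I**2 (v(I) = 5 - ((I**2 + I*I) + I) = 5 - ((I**2 + I**2) + I) = 5 - (2*I**2 + I) = 5 - (I + 2*I**2) = 5 + (-I - 2*I**2) = 5 - I - 2*I**2)
w = 48630/3179 (w = -48630*(-1/3179) = 48630/3179 ≈ 15.297)
v(M(N)) + w = (5 - 1*5 - 2*5**2) + 48630/3179 = (5 - 5 - 2*25) + 48630/3179 = (5 - 5 - 50) + 48630/3179 = -50 + 48630/3179 = -110320/3179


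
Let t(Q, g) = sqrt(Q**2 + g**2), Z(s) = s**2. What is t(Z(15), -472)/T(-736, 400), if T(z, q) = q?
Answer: sqrt(273409)/400 ≈ 1.3072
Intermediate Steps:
t(Z(15), -472)/T(-736, 400) = sqrt((15**2)**2 + (-472)**2)/400 = sqrt(225**2 + 222784)*(1/400) = sqrt(50625 + 222784)*(1/400) = sqrt(273409)*(1/400) = sqrt(273409)/400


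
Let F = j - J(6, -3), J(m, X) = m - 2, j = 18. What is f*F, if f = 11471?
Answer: 160594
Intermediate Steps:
J(m, X) = -2 + m
F = 14 (F = 18 - (-2 + 6) = 18 - 1*4 = 18 - 4 = 14)
f*F = 11471*14 = 160594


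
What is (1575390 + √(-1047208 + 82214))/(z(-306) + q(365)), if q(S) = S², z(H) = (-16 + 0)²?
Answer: 1575390/133481 + I*√964994/133481 ≈ 11.802 + 0.0073594*I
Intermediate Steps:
z(H) = 256 (z(H) = (-16)² = 256)
(1575390 + √(-1047208 + 82214))/(z(-306) + q(365)) = (1575390 + √(-1047208 + 82214))/(256 + 365²) = (1575390 + √(-964994))/(256 + 133225) = (1575390 + I*√964994)/133481 = (1575390 + I*√964994)*(1/133481) = 1575390/133481 + I*√964994/133481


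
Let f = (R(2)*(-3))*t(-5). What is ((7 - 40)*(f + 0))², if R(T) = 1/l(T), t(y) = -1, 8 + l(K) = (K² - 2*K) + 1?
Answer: 9801/49 ≈ 200.02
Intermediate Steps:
l(K) = -7 + K² - 2*K (l(K) = -8 + ((K² - 2*K) + 1) = -8 + (1 + K² - 2*K) = -7 + K² - 2*K)
R(T) = 1/(-7 + T² - 2*T)
f = -3/7 (f = (-3/(-7 + 2² - 2*2))*(-1) = (-3/(-7 + 4 - 4))*(-1) = (-3/(-7))*(-1) = -⅐*(-3)*(-1) = (3/7)*(-1) = -3/7 ≈ -0.42857)
((7 - 40)*(f + 0))² = ((7 - 40)*(-3/7 + 0))² = (-33*(-3/7))² = (99/7)² = 9801/49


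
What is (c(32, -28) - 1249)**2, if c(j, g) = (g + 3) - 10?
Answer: 1648656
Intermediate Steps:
c(j, g) = -7 + g (c(j, g) = (3 + g) - 10 = -7 + g)
(c(32, -28) - 1249)**2 = ((-7 - 28) - 1249)**2 = (-35 - 1249)**2 = (-1284)**2 = 1648656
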